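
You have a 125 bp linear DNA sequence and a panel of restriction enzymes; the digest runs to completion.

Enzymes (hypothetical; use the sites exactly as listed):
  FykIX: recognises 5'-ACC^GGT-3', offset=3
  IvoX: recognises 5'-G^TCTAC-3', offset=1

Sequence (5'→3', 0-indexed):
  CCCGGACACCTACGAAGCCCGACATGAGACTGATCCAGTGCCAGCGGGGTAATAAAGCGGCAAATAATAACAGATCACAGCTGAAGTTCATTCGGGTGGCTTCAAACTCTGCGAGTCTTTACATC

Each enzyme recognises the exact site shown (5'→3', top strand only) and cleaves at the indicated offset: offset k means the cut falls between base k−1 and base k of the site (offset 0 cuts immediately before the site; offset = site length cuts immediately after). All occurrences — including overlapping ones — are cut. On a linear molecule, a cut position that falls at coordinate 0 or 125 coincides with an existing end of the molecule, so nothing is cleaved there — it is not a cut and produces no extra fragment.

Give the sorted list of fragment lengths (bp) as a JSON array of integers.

[125]

Scan for sites:
  FykIX (ACCGGT, off=3): no sites
  IvoX (GTCTAC, off=1): no sites

Pooled cuts: ∅

Fragments:
  no cuts → one linear fragment of 125 bp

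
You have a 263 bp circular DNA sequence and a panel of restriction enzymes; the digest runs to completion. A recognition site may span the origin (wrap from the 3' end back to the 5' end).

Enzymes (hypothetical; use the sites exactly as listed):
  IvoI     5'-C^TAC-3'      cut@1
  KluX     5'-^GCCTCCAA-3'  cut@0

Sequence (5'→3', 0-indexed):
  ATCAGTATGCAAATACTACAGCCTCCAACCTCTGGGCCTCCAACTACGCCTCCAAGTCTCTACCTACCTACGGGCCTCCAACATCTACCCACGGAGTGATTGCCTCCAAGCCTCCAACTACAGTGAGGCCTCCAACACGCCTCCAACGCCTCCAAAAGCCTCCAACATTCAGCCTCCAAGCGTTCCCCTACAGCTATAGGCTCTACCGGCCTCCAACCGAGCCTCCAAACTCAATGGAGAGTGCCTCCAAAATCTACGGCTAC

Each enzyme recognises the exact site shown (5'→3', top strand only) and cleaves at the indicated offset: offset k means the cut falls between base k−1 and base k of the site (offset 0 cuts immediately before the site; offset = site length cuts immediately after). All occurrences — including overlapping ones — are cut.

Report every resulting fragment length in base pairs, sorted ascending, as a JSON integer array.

[3,4,4,4,5,5,6,8,9,9,9,9,10,11,12,12,12,13,14,15,15,16,17,19,22]

Per-enzyme occurrences:
  IvoI (CTAC, off=1): starts [15, 43, 59, 63, 67, 84, 117, 187, 202, 253, 259] → cuts [16, 44, 60, 64, 68, 85, 118, 188, 203, 254, 260]
  KluX (GCCTCCAA, off=0): starts [20, 35, 47, 73, 101, 109, 127, 138, 147, 157, 171, 208, 220, 242] → cuts [20, 35, 47, 73, 101, 109, 127, 138, 147, 157, 171, 208, 220, 242]

All cut coordinates (distinct, sorted): [16, 20, 35, 44, 47, 60, 64, 68, 73, 85, 101, 109, 118, 127, 138, 147, 157, 171, 188, 203, 208, 220, 242, 254, 260]

Fragments:
  16→20: 4 bp
  20→35: 15 bp
  35→44: 9 bp
  44→47: 3 bp
  47→60: 13 bp
  60→64: 4 bp
  64→68: 4 bp
  68→73: 5 bp
  73→85: 12 bp
  85→101: 16 bp
  101→109: 8 bp
  109→118: 9 bp
  118→127: 9 bp
  127→138: 11 bp
  138→147: 9 bp
  147→157: 10 bp
  157→171: 14 bp
  171→188: 17 bp
  188→203: 15 bp
  203→208: 5 bp
  208→220: 12 bp
  220→242: 22 bp
  242→254: 12 bp
  254→260: 6 bp
  260→16 (wrap): 263-260+16 = 19 bp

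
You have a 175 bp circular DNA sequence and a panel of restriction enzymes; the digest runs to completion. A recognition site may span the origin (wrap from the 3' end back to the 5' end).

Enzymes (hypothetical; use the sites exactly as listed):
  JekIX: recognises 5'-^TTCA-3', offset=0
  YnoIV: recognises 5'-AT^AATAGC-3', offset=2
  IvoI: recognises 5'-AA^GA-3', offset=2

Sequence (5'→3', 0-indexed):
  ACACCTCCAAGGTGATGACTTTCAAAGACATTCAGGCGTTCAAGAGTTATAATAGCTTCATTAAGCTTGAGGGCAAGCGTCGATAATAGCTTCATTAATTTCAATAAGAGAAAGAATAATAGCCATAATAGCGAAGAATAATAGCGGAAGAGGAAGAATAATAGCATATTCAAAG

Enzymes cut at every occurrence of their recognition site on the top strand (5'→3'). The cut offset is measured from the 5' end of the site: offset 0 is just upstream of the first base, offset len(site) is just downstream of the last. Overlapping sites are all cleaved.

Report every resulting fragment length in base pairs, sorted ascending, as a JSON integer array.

[4,4,4,4,5,6,6,6,6,6,6,7,8,8,9,9,9,9,10,21,28]

Site scan:
  JekIX (TTCA, off=0): starts [20, 30, 38, 56, 90, 99, 168] → cuts [20, 30, 38, 56, 90, 99, 168]
  YnoIV (ATAATAGC, off=2): starts [48, 82, 115, 124, 137, 157] → cuts [50, 84, 117, 126, 139, 159]
  IvoI (AAGA, off=2): starts [24, 41, 105, 111, 133, 147, 153, 172] → cuts [26, 43, 107, 113, 135, 149, 155, 174]

Pooled cuts: [20, 26, 30, 38, 43, 50, 56, 84, 90, 99, 107, 113, 117, 126, 135, 139, 149, 155, 159, 168, 174]

Fragments:
  20→26: 6 bp
  26→30: 4 bp
  30→38: 8 bp
  38→43: 5 bp
  43→50: 7 bp
  50→56: 6 bp
  56→84: 28 bp
  84→90: 6 bp
  90→99: 9 bp
  99→107: 8 bp
  107→113: 6 bp
  113→117: 4 bp
  117→126: 9 bp
  126→135: 9 bp
  135→139: 4 bp
  139→149: 10 bp
  149→155: 6 bp
  155→159: 4 bp
  159→168: 9 bp
  168→174: 6 bp
  174→20 (wrap): 175-174+20 = 21 bp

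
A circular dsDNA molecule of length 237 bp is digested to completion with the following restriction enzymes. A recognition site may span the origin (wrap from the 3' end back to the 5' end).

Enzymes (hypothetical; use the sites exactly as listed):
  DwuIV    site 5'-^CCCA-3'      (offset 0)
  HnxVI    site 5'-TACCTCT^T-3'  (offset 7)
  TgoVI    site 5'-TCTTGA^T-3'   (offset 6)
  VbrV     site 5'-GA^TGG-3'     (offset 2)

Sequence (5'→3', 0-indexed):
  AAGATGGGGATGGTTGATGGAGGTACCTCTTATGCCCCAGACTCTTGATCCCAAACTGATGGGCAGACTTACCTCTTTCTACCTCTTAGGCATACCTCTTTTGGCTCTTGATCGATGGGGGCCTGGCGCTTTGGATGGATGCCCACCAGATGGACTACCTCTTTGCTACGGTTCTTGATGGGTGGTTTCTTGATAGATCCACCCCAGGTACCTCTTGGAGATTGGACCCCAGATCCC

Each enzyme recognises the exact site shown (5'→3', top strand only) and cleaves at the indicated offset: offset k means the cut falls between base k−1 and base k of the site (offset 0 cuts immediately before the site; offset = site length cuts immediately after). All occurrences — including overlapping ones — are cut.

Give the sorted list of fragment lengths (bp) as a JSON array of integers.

[1,4,5,6,6,7,7,7,9,9,10,10,12,12,12,13,13,13,13,15,16,17,20]

Site scan:
  DwuIV CCCA/0: at [35, 49, 141, 202, 227, 234] ⇒ [35, 49, 141, 202, 227, 234]
  HnxVI TACCTCTT/7: at [23, 69, 79, 92, 155, 208] ⇒ [30, 76, 86, 99, 162, 215]
  TgoVI TCTTGAT/6: at [42, 105, 172, 187] ⇒ [48, 111, 178, 193]
  VbrV GATGG/2: at [2, 8, 15, 57, 113, 133, 148, 176] ⇒ [4, 10, 17, 59, 115, 135, 150, 178]

Pooled cuts: [4, 10, 17, 30, 35, 48, 49, 59, 76, 86, 99, 111, 115, 135, 141, 150, 162, 178, 193, 202, 215, 227, 234]

Fragment lengths:
  4→10: 6 bp
  10→17: 7 bp
  17→30: 13 bp
  30→35: 5 bp
  35→48: 13 bp
  48→49: 1 bp
  49→59: 10 bp
  59→76: 17 bp
  76→86: 10 bp
  86→99: 13 bp
  99→111: 12 bp
  111→115: 4 bp
  115→135: 20 bp
  135→141: 6 bp
  141→150: 9 bp
  150→162: 12 bp
  162→178: 16 bp
  178→193: 15 bp
  193→202: 9 bp
  202→215: 13 bp
  215→227: 12 bp
  227→234: 7 bp
  234→4 (wrap): 237-234+4 = 7 bp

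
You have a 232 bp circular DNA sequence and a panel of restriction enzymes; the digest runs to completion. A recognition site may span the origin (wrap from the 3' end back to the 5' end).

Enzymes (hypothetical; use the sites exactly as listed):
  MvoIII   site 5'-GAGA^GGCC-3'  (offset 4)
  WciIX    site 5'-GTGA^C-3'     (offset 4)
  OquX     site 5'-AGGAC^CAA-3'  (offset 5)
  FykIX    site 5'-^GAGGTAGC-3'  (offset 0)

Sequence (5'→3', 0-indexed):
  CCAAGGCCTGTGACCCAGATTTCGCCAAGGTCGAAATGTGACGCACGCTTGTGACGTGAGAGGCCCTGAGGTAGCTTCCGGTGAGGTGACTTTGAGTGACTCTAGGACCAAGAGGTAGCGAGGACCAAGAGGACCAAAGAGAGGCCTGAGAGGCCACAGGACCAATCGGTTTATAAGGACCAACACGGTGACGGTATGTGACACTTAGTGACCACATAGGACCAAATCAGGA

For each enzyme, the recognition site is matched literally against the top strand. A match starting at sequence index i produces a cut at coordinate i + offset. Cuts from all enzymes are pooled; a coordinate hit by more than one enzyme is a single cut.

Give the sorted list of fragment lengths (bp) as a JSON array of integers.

Per-enzyme occurrences:
  MvoIII GAGAGGCC/4: at [57, 138, 147] ⇒ [61, 142, 151]
  WciIX GTGAC/4: at [9, 37, 50, 85, 95, 187, 197, 207] ⇒ [13, 41, 54, 89, 99, 191, 201, 211]
  OquX AGGACCAA/5: at [103, 120, 129, 157, 175, 217, 228] ⇒ [1, 108, 125, 134, 162, 180, 222]
  FykIX GAGGTAGC/0: at [67, 111] ⇒ [67, 111]

Pooled cuts: [1, 13, 41, 54, 61, 67, 89, 99, 108, 111, 125, 134, 142, 151, 162, 180, 191, 201, 211, 222]

Fragment lengths:
  1→13: 12 bp
  13→41: 28 bp
  41→54: 13 bp
  54→61: 7 bp
  61→67: 6 bp
  67→89: 22 bp
  89→99: 10 bp
  99→108: 9 bp
  108→111: 3 bp
  111→125: 14 bp
  125→134: 9 bp
  134→142: 8 bp
  142→151: 9 bp
  151→162: 11 bp
  162→180: 18 bp
  180→191: 11 bp
  191→201: 10 bp
  201→211: 10 bp
  211→222: 11 bp
  222→1 (wrap): 232-222+1 = 11 bp

[3,6,7,8,9,9,9,10,10,10,11,11,11,11,12,13,14,18,22,28]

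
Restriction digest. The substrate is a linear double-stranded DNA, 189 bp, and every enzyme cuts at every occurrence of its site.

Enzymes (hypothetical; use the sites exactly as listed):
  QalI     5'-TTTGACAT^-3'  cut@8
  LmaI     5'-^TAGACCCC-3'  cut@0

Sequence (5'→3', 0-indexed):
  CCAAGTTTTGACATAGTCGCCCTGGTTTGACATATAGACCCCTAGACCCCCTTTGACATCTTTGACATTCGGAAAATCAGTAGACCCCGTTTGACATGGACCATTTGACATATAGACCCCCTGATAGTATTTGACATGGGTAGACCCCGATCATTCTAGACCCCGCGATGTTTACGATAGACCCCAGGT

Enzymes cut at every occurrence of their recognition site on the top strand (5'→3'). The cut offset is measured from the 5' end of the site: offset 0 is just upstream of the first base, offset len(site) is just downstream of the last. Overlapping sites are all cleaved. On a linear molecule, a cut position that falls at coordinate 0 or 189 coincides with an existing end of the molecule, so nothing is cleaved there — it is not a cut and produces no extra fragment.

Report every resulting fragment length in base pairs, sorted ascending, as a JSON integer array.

[1,1,3,8,9,12,12,14,14,16,17,17,19,21,25]

Per-enzyme occurrences:
  QalI (TTTGACAT, off=8): starts [6, 25, 51, 60, 89, 103, 129] → cuts [14, 33, 59, 68, 97, 111, 137]
  LmaI (TAGACCCC, off=0): starts [34, 42, 80, 112, 140, 156, 177] → cuts [34, 42, 80, 112, 140, 156, 177]

Pooled cuts: [14, 33, 34, 42, 59, 68, 80, 97, 111, 112, 137, 140, 156, 177]

Fragments:
  [0,14): 14 bp
  [14,33): 19 bp
  [33,34): 1 bp
  [34,42): 8 bp
  [42,59): 17 bp
  [59,68): 9 bp
  [68,80): 12 bp
  [80,97): 17 bp
  [97,111): 14 bp
  [111,112): 1 bp
  [112,137): 25 bp
  [137,140): 3 bp
  [140,156): 16 bp
  [156,177): 21 bp
  [177,189): 12 bp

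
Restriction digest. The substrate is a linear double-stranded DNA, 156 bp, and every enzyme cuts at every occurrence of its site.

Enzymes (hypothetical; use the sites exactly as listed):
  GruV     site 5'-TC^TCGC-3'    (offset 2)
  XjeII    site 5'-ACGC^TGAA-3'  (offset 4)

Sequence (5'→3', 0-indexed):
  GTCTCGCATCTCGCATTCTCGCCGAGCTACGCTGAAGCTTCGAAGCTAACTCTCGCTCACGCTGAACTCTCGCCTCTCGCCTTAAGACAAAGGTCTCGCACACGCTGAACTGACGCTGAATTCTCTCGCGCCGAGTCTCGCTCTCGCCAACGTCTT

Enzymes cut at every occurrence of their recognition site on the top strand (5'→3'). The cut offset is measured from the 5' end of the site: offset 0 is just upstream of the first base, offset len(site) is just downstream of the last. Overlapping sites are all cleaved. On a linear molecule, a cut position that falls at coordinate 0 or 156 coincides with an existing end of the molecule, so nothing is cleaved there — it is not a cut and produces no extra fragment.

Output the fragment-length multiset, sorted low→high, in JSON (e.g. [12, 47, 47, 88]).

Site scan:
  GruV (TCTCGC, off=2): starts [1, 8, 16, 50, 67, 74, 93, 123, 135, 141] → cuts [3, 10, 18, 52, 69, 76, 95, 125, 137, 143]
  XjeII (ACGCTGAA, off=4): starts [28, 58, 101, 112] → cuts [32, 62, 105, 116]

All cut coordinates (distinct, sorted): [3, 10, 18, 32, 52, 62, 69, 76, 95, 105, 116, 125, 137, 143]

Fragment lengths:
  [0,3): 3 bp
  [3,10): 7 bp
  [10,18): 8 bp
  [18,32): 14 bp
  [32,52): 20 bp
  [52,62): 10 bp
  [62,69): 7 bp
  [69,76): 7 bp
  [76,95): 19 bp
  [95,105): 10 bp
  [105,116): 11 bp
  [116,125): 9 bp
  [125,137): 12 bp
  [137,143): 6 bp
  [143,156): 13 bp

[3,6,7,7,7,8,9,10,10,11,12,13,14,19,20]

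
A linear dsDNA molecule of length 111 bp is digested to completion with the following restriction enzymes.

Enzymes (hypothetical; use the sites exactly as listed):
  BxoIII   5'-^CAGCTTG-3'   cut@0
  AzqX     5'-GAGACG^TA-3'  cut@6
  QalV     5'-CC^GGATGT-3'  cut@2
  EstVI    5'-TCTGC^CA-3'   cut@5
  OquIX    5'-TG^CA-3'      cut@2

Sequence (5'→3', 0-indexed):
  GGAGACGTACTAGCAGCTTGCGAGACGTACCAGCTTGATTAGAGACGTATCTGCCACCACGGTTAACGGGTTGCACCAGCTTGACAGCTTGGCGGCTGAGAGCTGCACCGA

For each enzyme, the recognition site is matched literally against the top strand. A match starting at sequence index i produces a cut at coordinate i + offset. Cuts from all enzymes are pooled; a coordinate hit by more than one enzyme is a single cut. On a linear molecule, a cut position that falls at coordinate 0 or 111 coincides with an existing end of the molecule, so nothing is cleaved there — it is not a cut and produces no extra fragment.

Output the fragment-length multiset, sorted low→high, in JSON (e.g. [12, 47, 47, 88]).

[3,3,6,6,7,7,8,14,17,19,21]

Per-enzyme occurrences:
  BxoIII (CAGCTTG, off=0): starts [13, 30, 76, 84] → cuts [13, 30, 76, 84]
  AzqX (GAGACGTA, off=6): starts [1, 21, 41] → cuts [7, 27, 47]
  QalV (CCGGATGT, off=2): no sites
  EstVI (TCTGCCA, off=5): starts [49] → cuts [54]
  OquIX (TGCA, off=2): starts [71, 103] → cuts [73, 105]

All cut coordinates (distinct, sorted): [7, 13, 27, 30, 47, 54, 73, 76, 84, 105]

Fragments:
  [0,7): 7 bp
  [7,13): 6 bp
  [13,27): 14 bp
  [27,30): 3 bp
  [30,47): 17 bp
  [47,54): 7 bp
  [54,73): 19 bp
  [73,76): 3 bp
  [76,84): 8 bp
  [84,105): 21 bp
  [105,111): 6 bp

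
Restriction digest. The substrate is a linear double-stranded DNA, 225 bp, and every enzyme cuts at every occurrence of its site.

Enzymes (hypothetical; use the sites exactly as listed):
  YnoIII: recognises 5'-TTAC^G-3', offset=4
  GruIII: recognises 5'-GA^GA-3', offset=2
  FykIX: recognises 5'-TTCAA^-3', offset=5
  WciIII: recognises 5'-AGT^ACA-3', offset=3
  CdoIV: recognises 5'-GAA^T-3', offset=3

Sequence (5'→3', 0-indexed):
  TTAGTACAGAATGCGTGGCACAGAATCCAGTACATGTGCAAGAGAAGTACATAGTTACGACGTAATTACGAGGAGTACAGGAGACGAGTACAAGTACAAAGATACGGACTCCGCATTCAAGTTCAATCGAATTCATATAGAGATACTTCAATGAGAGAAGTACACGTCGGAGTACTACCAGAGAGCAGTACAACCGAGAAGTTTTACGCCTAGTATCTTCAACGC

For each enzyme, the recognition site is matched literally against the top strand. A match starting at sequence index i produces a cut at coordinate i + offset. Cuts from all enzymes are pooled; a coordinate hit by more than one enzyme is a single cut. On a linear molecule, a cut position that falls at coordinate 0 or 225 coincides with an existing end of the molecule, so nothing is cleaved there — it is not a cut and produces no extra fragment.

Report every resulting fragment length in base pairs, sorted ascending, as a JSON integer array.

[2,3,3,5,5,5,5,6,6,6,6,6,7,7,7,8,10,10,10,10,11,12,14,15,21,25]

Per-enzyme occurrences:
  YnoIII TTACG/4: at [54, 65, 203] ⇒ [58, 69, 207]
  GruIII GAGA/2: at [41, 80, 139, 152, 154, 180, 195] ⇒ [43, 82, 141, 154, 156, 182, 197]
  FykIX TTCAA/5: at [115, 121, 146, 217] ⇒ [120, 126, 151, 222]
  WciIII AGTACA/3: at [2, 28, 45, 73, 86, 92, 158, 186] ⇒ [5, 31, 48, 76, 89, 95, 161, 189]
  CdoIV GAAT/3: at [8, 22, 128] ⇒ [11, 25, 131]

Pooled cuts: [5, 11, 25, 31, 43, 48, 58, 69, 76, 82, 89, 95, 120, 126, 131, 141, 151, 154, 156, 161, 182, 189, 197, 207, 222]

Fragments:
  [0,5): 5 bp
  [5,11): 6 bp
  [11,25): 14 bp
  [25,31): 6 bp
  [31,43): 12 bp
  [43,48): 5 bp
  [48,58): 10 bp
  [58,69): 11 bp
  [69,76): 7 bp
  [76,82): 6 bp
  [82,89): 7 bp
  [89,95): 6 bp
  [95,120): 25 bp
  [120,126): 6 bp
  [126,131): 5 bp
  [131,141): 10 bp
  [141,151): 10 bp
  [151,154): 3 bp
  [154,156): 2 bp
  [156,161): 5 bp
  [161,182): 21 bp
  [182,189): 7 bp
  [189,197): 8 bp
  [197,207): 10 bp
  [207,222): 15 bp
  [222,225): 3 bp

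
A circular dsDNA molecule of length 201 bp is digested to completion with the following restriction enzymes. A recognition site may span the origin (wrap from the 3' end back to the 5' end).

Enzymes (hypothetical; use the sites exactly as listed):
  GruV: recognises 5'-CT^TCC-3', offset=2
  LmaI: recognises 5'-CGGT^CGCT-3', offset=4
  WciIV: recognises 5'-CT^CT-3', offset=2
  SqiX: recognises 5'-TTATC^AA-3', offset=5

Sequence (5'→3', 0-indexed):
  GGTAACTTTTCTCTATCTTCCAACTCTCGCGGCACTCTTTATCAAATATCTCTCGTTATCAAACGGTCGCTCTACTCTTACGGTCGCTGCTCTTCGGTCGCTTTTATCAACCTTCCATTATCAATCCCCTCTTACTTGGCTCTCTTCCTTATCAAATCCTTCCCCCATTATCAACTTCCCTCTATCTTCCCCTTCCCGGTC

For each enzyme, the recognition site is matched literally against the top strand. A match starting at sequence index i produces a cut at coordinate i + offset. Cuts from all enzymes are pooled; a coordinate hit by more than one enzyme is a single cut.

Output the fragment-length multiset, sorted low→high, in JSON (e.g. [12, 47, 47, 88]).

Per-enzyme occurrences:
  GruV (CTTCC, off=2): starts [16, 111, 143, 158, 174, 185, 191] → cuts [18, 113, 145, 160, 176, 187, 193]
  LmaI (CGGTCGCT, off=4): starts [63, 80, 94] → cuts [67, 84, 98]
  WciIV (CTCT, off=2): starts [10, 23, 34, 49, 69, 74, 89, 128, 139, 141, 179] → cuts [12, 25, 36, 51, 71, 76, 91, 130, 141, 143, 181]
  SqiX (TTATCAA, off=5): starts [38, 55, 103, 117, 148, 167] → cuts [43, 60, 108, 122, 153, 172]

All cut coordinates (distinct, sorted): [12, 18, 25, 36, 43, 51, 60, 67, 71, 76, 84, 91, 98, 108, 113, 122, 130, 141, 143, 145, 153, 160, 172, 176, 181, 187, 193]

Fragment lengths:
  12→18: 6 bp
  18→25: 7 bp
  25→36: 11 bp
  36→43: 7 bp
  43→51: 8 bp
  51→60: 9 bp
  60→67: 7 bp
  67→71: 4 bp
  71→76: 5 bp
  76→84: 8 bp
  84→91: 7 bp
  91→98: 7 bp
  98→108: 10 bp
  108→113: 5 bp
  113→122: 9 bp
  122→130: 8 bp
  130→141: 11 bp
  141→143: 2 bp
  143→145: 2 bp
  145→153: 8 bp
  153→160: 7 bp
  160→172: 12 bp
  172→176: 4 bp
  176→181: 5 bp
  181→187: 6 bp
  187→193: 6 bp
  193→12 (wrap): 201-193+12 = 20 bp

[2,2,4,4,5,5,5,6,6,6,7,7,7,7,7,7,8,8,8,8,9,9,10,11,11,12,20]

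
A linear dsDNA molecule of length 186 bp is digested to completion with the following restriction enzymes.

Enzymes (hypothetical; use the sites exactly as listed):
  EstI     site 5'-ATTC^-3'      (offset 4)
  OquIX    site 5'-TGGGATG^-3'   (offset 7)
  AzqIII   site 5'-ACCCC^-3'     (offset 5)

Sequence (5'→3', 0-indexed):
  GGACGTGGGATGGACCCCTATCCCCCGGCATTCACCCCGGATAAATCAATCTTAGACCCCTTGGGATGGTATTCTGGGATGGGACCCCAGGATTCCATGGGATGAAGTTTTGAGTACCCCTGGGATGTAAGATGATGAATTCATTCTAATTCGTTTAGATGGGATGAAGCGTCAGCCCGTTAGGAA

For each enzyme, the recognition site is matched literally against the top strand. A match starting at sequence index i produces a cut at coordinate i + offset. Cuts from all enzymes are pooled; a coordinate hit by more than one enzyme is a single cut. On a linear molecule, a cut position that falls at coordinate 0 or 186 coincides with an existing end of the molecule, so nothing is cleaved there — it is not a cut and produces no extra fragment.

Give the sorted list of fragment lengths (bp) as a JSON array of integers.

Site scan:
  EstI (ATTC, off=4): starts [29, 70, 91, 138, 142, 148] → cuts [33, 74, 95, 142, 146, 152]
  OquIX (TGGGATG, off=7): starts [5, 61, 74, 97, 120, 159] → cuts [12, 68, 81, 104, 127, 166]
  AzqIII (ACCCC, off=5): starts [13, 33, 55, 83, 115] → cuts [18, 38, 60, 88, 120]

All cut coordinates (distinct, sorted): [12, 18, 33, 38, 60, 68, 74, 81, 88, 95, 104, 120, 127, 142, 146, 152, 166]

Fragments:
  [0,12): 12 bp
  [12,18): 6 bp
  [18,33): 15 bp
  [33,38): 5 bp
  [38,60): 22 bp
  [60,68): 8 bp
  [68,74): 6 bp
  [74,81): 7 bp
  [81,88): 7 bp
  [88,95): 7 bp
  [95,104): 9 bp
  [104,120): 16 bp
  [120,127): 7 bp
  [127,142): 15 bp
  [142,146): 4 bp
  [146,152): 6 bp
  [152,166): 14 bp
  [166,186): 20 bp

[4,5,6,6,6,7,7,7,7,8,9,12,14,15,15,16,20,22]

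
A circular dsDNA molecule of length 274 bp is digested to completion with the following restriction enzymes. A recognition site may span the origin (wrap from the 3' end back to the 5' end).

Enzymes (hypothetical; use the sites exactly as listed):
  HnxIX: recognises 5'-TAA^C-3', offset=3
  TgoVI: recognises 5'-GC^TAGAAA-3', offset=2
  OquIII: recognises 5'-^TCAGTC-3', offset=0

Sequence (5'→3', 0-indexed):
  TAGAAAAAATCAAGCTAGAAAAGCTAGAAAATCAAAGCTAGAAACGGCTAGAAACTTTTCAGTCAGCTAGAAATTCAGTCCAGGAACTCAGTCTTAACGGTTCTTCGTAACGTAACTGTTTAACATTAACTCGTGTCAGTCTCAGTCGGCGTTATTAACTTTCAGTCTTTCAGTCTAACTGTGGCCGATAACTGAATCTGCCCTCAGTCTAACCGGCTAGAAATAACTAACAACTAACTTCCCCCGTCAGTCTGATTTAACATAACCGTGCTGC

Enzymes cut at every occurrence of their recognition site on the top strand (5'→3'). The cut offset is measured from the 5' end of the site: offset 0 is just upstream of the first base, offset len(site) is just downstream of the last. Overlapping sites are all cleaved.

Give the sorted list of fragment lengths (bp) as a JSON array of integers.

[3,4,5,5,5,6,6,6,7,7,8,8,9,9,9,9,9,9,9,10,10,10,12,13,13,13,14,14,15,17]

Scan for sites:
  HnxIX TAAC/3: at [94, 107, 112, 120, 126, 155, 175, 188, 209, 223, 227, 234, 257, 262] ⇒ [97, 110, 115, 123, 129, 158, 178, 191, 212, 226, 230, 237, 260, 265]
  TgoVI GCTAGAAA/2: at [13, 22, 36, 46, 65, 215, 272] ⇒ [0, 15, 24, 38, 48, 67, 217]
  OquIII TCAGTC/0: at [58, 74, 87, 135, 141, 161, 169, 203, 246] ⇒ [58, 74, 87, 135, 141, 161, 169, 203, 246]

All cut coordinates (distinct, sorted): [0, 15, 24, 38, 48, 58, 67, 74, 87, 97, 110, 115, 123, 129, 135, 141, 158, 161, 169, 178, 191, 203, 212, 217, 226, 230, 237, 246, 260, 265]

Fragments:
  0→15: 15 bp
  15→24: 9 bp
  24→38: 14 bp
  38→48: 10 bp
  48→58: 10 bp
  58→67: 9 bp
  67→74: 7 bp
  74→87: 13 bp
  87→97: 10 bp
  97→110: 13 bp
  110→115: 5 bp
  115→123: 8 bp
  123→129: 6 bp
  129→135: 6 bp
  135→141: 6 bp
  141→158: 17 bp
  158→161: 3 bp
  161→169: 8 bp
  169→178: 9 bp
  178→191: 13 bp
  191→203: 12 bp
  203→212: 9 bp
  212→217: 5 bp
  217→226: 9 bp
  226→230: 4 bp
  230→237: 7 bp
  237→246: 9 bp
  246→260: 14 bp
  260→265: 5 bp
  265→0 (wrap): 274-265+0 = 9 bp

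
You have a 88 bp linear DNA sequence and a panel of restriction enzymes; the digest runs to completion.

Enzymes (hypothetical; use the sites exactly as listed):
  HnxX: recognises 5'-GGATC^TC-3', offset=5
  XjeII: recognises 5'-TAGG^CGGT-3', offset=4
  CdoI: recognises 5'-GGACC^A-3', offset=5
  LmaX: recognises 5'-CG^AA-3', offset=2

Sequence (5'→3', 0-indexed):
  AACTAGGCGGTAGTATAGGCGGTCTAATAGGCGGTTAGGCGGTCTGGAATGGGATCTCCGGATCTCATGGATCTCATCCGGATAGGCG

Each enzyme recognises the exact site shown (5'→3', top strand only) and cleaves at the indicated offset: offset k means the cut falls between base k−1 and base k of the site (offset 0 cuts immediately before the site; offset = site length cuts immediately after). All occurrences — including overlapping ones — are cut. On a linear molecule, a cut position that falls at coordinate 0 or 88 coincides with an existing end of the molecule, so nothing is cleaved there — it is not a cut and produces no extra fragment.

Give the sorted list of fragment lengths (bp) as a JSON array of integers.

[7,8,8,9,12,12,15,17]

Scan for sites:
  HnxX (GGATCTC, off=5): starts [51, 59, 68] → cuts [56, 64, 73]
  XjeII (TAGGCGGT, off=4): starts [3, 15, 27, 35] → cuts [7, 19, 31, 39]
  CdoI (GGACCA, off=5): no sites
  LmaX (CGAA, off=2): no sites

Pooled cuts: [7, 19, 31, 39, 56, 64, 73]

Fragments:
  [0,7): 7 bp
  [7,19): 12 bp
  [19,31): 12 bp
  [31,39): 8 bp
  [39,56): 17 bp
  [56,64): 8 bp
  [64,73): 9 bp
  [73,88): 15 bp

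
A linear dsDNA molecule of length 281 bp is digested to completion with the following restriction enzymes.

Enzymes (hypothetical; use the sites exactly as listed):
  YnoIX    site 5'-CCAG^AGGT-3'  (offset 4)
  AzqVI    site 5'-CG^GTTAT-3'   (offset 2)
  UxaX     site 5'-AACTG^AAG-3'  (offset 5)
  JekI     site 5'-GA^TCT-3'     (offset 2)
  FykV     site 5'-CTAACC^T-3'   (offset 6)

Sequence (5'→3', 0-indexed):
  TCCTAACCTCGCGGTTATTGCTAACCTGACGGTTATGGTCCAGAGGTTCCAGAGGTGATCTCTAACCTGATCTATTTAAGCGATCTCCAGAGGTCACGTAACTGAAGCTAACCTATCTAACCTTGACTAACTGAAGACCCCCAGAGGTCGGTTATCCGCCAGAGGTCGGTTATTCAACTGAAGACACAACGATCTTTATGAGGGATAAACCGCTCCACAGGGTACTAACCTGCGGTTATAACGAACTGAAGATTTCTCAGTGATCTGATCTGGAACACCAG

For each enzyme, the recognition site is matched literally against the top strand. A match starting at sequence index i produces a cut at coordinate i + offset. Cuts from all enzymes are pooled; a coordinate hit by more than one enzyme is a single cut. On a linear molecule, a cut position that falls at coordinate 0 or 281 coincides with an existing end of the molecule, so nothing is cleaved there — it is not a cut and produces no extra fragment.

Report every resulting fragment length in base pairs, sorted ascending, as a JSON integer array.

[3,4,5,5,5,6,6,6,7,8,9,9,9,9,11,11,12,12,12,12,13,13,13,14,14,15,38]

Scan for sites:
  YnoIX (CCAGAGGT, off=4): starts [39, 48, 86, 140, 158] → cuts [43, 52, 90, 144, 162]
  AzqVI (CGGTTAT, off=2): starts [11, 29, 148, 166, 232] → cuts [13, 31, 150, 168, 234]
  UxaX (AACTGAAG, off=5): starts [99, 128, 175, 243] → cuts [104, 133, 180, 248]
  JekI (GATCT, off=2): starts [56, 68, 81, 190, 261, 266] → cuts [58, 70, 83, 192, 263, 268]
  FykV (CTAACCT, off=6): starts [2, 20, 61, 107, 116, 224] → cuts [8, 26, 67, 113, 122, 230]

Pooled cuts: [8, 13, 26, 31, 43, 52, 58, 67, 70, 83, 90, 104, 113, 122, 133, 144, 150, 162, 168, 180, 192, 230, 234, 248, 263, 268]

Fragment lengths:
  [0,8): 8 bp
  [8,13): 5 bp
  [13,26): 13 bp
  [26,31): 5 bp
  [31,43): 12 bp
  [43,52): 9 bp
  [52,58): 6 bp
  [58,67): 9 bp
  [67,70): 3 bp
  [70,83): 13 bp
  [83,90): 7 bp
  [90,104): 14 bp
  [104,113): 9 bp
  [113,122): 9 bp
  [122,133): 11 bp
  [133,144): 11 bp
  [144,150): 6 bp
  [150,162): 12 bp
  [162,168): 6 bp
  [168,180): 12 bp
  [180,192): 12 bp
  [192,230): 38 bp
  [230,234): 4 bp
  [234,248): 14 bp
  [248,263): 15 bp
  [263,268): 5 bp
  [268,281): 13 bp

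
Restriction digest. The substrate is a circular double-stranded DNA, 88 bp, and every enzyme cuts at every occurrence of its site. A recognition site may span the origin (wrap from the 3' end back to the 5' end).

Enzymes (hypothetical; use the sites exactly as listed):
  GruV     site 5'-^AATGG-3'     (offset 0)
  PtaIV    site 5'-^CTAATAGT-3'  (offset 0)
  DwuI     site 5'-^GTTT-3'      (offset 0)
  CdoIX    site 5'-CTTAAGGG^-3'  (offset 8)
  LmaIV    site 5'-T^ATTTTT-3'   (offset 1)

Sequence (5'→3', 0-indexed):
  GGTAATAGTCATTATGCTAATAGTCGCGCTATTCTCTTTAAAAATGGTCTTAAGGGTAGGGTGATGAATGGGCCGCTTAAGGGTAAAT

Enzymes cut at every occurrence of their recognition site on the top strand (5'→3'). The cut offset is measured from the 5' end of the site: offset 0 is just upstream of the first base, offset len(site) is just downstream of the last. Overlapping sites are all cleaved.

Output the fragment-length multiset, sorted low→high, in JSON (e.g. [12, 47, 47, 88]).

[2,10,14,17,19,26]

Site scan:
  GruV AATGG/0: at [42, 66, 85] ⇒ [42, 66, 85]
  PtaIV CTAATAGT/0: at [16] ⇒ [16]
  DwuI (GTTT, off=0): no sites
  CdoIX CTTAAGGG/8: at [48, 75] ⇒ [56, 83]
  LmaIV (TATTTTT, off=1): no sites

Pooled cuts: [16, 42, 56, 66, 83, 85]

Fragment lengths:
  16→42: 26 bp
  42→56: 14 bp
  56→66: 10 bp
  66→83: 17 bp
  83→85: 2 bp
  85→16 (wrap): 88-85+16 = 19 bp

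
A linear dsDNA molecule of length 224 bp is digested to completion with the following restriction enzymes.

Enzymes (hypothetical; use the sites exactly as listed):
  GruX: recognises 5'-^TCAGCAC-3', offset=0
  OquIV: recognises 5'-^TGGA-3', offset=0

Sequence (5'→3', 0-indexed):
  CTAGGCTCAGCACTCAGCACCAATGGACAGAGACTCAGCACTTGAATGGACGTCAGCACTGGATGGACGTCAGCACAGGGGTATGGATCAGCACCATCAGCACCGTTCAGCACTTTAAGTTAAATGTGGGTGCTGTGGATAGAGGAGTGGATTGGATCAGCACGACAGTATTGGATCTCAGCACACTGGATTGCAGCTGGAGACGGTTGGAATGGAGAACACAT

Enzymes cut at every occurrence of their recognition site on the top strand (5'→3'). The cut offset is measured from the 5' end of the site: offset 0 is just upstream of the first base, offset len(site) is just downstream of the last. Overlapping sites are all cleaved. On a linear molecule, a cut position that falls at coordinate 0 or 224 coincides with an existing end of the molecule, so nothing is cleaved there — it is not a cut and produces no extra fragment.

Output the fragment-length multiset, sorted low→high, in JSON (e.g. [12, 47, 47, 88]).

[4,4,4,5,5,6,6,6,6,7,7,9,9,10,10,10,11,11,12,12,12,14,15,29]

Per-enzyme occurrences:
  GruX TCAGCAC/0: at [6, 13, 34, 52, 69, 87, 96, 106, 156, 177] ⇒ [6, 13, 34, 52, 69, 87, 96, 106, 156, 177]
  OquIV TGGA/0: at [23, 46, 59, 63, 83, 135, 147, 152, 171, 186, 197, 207, 212] ⇒ [23, 46, 59, 63, 83, 135, 147, 152, 171, 186, 197, 207, 212]

All cut coordinates (distinct, sorted): [6, 13, 23, 34, 46, 52, 59, 63, 69, 83, 87, 96, 106, 135, 147, 152, 156, 171, 177, 186, 197, 207, 212]

Fragment lengths:
  [0,6): 6 bp
  [6,13): 7 bp
  [13,23): 10 bp
  [23,34): 11 bp
  [34,46): 12 bp
  [46,52): 6 bp
  [52,59): 7 bp
  [59,63): 4 bp
  [63,69): 6 bp
  [69,83): 14 bp
  [83,87): 4 bp
  [87,96): 9 bp
  [96,106): 10 bp
  [106,135): 29 bp
  [135,147): 12 bp
  [147,152): 5 bp
  [152,156): 4 bp
  [156,171): 15 bp
  [171,177): 6 bp
  [177,186): 9 bp
  [186,197): 11 bp
  [197,207): 10 bp
  [207,212): 5 bp
  [212,224): 12 bp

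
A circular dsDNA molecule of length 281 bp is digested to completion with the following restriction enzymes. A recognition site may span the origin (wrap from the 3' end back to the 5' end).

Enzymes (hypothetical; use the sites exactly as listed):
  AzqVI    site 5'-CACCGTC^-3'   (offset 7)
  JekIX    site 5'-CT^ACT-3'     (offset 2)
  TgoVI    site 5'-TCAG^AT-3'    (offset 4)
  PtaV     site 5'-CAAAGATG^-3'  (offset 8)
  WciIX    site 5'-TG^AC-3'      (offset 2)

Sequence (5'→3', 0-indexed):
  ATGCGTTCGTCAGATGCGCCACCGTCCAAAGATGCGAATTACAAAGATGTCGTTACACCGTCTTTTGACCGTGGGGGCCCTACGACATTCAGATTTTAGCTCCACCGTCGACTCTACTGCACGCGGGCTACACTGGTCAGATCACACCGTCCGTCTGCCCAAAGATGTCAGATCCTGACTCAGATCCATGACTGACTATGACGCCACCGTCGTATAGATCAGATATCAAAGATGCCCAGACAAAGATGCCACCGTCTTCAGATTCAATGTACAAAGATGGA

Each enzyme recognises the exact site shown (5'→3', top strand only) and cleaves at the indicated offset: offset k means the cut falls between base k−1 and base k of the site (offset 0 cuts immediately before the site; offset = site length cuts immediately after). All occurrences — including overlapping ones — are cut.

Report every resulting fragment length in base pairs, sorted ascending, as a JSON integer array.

[4,4,5,5,6,6,6,6,7,8,8,11,11,11,12,13,13,14,15,15,16,17,18,25,25]

Site scan:
  AzqVI CACCGTC/7: at [19, 55, 102, 144, 204, 249] ⇒ [26, 62, 109, 151, 211, 256]
  JekIX CTACT/2: at [113] ⇒ [115]
  TgoVI TCAGAT/4: at [9, 88, 136, 167, 179, 218, 257] ⇒ [13, 92, 140, 171, 183, 222, 261]
  PtaV CAAAGATG/8: at [26, 41, 159, 226, 240, 271] ⇒ [34, 49, 167, 234, 248, 279]
  WciIX TGAC/2: at [65, 175, 188, 192, 198] ⇒ [67, 177, 190, 194, 200]

Pooled cuts: [13, 26, 34, 49, 62, 67, 92, 109, 115, 140, 151, 167, 171, 177, 183, 190, 194, 200, 211, 222, 234, 248, 256, 261, 279]

Fragments:
  13→26: 13 bp
  26→34: 8 bp
  34→49: 15 bp
  49→62: 13 bp
  62→67: 5 bp
  67→92: 25 bp
  92→109: 17 bp
  109→115: 6 bp
  115→140: 25 bp
  140→151: 11 bp
  151→167: 16 bp
  167→171: 4 bp
  171→177: 6 bp
  177→183: 6 bp
  183→190: 7 bp
  190→194: 4 bp
  194→200: 6 bp
  200→211: 11 bp
  211→222: 11 bp
  222→234: 12 bp
  234→248: 14 bp
  248→256: 8 bp
  256→261: 5 bp
  261→279: 18 bp
  279→13 (wrap): 281-279+13 = 15 bp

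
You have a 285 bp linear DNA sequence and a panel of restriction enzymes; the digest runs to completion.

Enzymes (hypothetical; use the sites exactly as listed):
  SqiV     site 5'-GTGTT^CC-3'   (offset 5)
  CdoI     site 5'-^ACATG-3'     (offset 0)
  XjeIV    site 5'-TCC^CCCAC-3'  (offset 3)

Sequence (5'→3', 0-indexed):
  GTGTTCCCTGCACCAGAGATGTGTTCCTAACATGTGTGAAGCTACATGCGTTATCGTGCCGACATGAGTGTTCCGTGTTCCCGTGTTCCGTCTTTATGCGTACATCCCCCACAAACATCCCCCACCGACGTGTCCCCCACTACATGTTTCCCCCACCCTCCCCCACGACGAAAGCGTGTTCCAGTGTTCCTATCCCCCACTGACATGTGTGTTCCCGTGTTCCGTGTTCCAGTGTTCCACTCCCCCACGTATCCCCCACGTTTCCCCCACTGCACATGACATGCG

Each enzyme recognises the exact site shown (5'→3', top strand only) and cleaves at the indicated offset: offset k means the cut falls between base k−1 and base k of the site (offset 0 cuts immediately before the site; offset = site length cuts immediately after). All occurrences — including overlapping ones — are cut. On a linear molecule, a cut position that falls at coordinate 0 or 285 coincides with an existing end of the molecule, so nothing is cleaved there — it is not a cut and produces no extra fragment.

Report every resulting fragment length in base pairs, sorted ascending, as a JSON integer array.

[4,5,5,6,7,7,7,7,7,7,8,8,8,8,8,10,10,11,11,11,11,13,14,15,18,19,20,20]

Per-enzyme occurrences:
  SqiV (GTGTTCC, off=5): starts [0, 20, 67, 74, 82, 175, 183, 208, 216, 223, 231] → cuts [5, 25, 72, 79, 87, 180, 188, 213, 221, 228, 236]
  CdoI (ACATG, off=0): starts [29, 43, 61, 141, 202, 273, 278] → cuts [29, 43, 61, 141, 202, 273, 278]
  XjeIV (TCCCCCAC, off=3): starts [104, 117, 132, 148, 158, 192, 240, 251, 262] → cuts [107, 120, 135, 151, 161, 195, 243, 254, 265]

Pooled cuts: [5, 25, 29, 43, 61, 72, 79, 87, 107, 120, 135, 141, 151, 161, 180, 188, 195, 202, 213, 221, 228, 236, 243, 254, 265, 273, 278]

Fragments:
  [0,5): 5 bp
  [5,25): 20 bp
  [25,29): 4 bp
  [29,43): 14 bp
  [43,61): 18 bp
  [61,72): 11 bp
  [72,79): 7 bp
  [79,87): 8 bp
  [87,107): 20 bp
  [107,120): 13 bp
  [120,135): 15 bp
  [135,141): 6 bp
  [141,151): 10 bp
  [151,161): 10 bp
  [161,180): 19 bp
  [180,188): 8 bp
  [188,195): 7 bp
  [195,202): 7 bp
  [202,213): 11 bp
  [213,221): 8 bp
  [221,228): 7 bp
  [228,236): 8 bp
  [236,243): 7 bp
  [243,254): 11 bp
  [254,265): 11 bp
  [265,273): 8 bp
  [273,278): 5 bp
  [278,285): 7 bp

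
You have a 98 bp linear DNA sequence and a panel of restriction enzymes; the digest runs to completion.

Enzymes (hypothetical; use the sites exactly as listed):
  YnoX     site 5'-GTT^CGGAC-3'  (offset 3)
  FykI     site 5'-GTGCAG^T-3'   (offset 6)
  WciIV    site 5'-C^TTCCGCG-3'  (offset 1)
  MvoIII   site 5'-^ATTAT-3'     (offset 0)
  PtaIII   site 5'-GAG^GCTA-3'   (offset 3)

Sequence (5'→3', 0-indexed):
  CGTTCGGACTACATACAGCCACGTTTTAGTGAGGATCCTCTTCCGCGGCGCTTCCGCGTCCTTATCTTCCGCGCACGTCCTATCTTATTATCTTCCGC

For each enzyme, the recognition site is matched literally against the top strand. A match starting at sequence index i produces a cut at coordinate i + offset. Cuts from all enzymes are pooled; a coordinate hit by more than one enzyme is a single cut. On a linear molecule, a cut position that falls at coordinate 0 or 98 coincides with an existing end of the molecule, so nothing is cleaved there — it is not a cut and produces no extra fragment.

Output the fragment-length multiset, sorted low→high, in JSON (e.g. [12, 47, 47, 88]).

Site scan:
  YnoX GTTCGGAC/3: at [1] ⇒ [4]
  FykI (GTGCAGT, off=6): no sites
  WciIV CTTCCGCG/1: at [39, 50, 65] ⇒ [40, 51, 66]
  MvoIII ATTAT/0: at [86] ⇒ [86]
  PtaIII (GAGGCTA, off=3): no sites

All cut coordinates (distinct, sorted): [4, 40, 51, 66, 86]

Fragment lengths:
  [0,4): 4 bp
  [4,40): 36 bp
  [40,51): 11 bp
  [51,66): 15 bp
  [66,86): 20 bp
  [86,98): 12 bp

[4,11,12,15,20,36]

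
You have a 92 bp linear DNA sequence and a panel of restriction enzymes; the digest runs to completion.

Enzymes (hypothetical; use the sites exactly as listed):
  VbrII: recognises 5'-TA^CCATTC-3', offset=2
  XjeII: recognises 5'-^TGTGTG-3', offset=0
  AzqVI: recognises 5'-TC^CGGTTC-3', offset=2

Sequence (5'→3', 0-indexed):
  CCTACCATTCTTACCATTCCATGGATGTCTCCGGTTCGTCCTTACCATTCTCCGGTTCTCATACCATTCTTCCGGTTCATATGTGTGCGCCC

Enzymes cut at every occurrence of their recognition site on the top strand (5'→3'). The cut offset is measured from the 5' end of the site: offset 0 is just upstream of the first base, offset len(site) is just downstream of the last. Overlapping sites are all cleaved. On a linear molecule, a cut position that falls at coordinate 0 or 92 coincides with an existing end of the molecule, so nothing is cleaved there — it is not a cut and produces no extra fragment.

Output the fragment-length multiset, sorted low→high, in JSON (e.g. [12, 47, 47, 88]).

Scan for sites:
  VbrII (TACCATTC, off=2): starts [2, 11, 42, 61] → cuts [4, 13, 44, 63]
  XjeII (TGTGTG, off=0): starts [81] → cuts [81]
  AzqVI (TCCGGTTC, off=2): starts [29, 50, 70] → cuts [31, 52, 72]

Pooled cuts: [4, 13, 31, 44, 52, 63, 72, 81]

Fragments:
  [0,4): 4 bp
  [4,13): 9 bp
  [13,31): 18 bp
  [31,44): 13 bp
  [44,52): 8 bp
  [52,63): 11 bp
  [63,72): 9 bp
  [72,81): 9 bp
  [81,92): 11 bp

[4,8,9,9,9,11,11,13,18]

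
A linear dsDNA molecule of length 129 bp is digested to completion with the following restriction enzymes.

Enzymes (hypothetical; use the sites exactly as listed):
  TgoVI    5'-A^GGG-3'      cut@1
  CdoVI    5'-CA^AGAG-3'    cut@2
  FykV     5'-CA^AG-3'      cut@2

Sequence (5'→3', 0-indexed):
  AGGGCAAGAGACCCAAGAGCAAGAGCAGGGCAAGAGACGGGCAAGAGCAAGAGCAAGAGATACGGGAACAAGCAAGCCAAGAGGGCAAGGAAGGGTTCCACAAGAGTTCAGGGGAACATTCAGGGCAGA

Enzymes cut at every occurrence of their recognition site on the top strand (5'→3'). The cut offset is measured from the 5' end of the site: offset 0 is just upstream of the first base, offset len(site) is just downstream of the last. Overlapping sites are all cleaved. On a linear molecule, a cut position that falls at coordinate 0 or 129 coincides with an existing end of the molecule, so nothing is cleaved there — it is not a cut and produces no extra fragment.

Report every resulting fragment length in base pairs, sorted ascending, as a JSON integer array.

[1,3,4,5,5,5,5,5,6,6,6,6,7,8,9,10,11,12,15]

Site scan:
  TgoVI (AGGG, off=1): starts [0, 26, 81, 91, 109, 121] → cuts [1, 27, 82, 92, 110, 122]
  CdoVI (CAAGAG, off=2): starts [4, 13, 19, 30, 41, 47, 53, 77, 100] → cuts [6, 15, 21, 32, 43, 49, 55, 79, 102]
  FykV (CAAG, off=2): starts [4, 13, 19, 30, 41, 47, 53, 68, 72, 77, 85, 100] → cuts [6, 15, 21, 32, 43, 49, 55, 70, 74, 79, 87, 102]

Pooled cuts: [1, 6, 15, 21, 27, 32, 43, 49, 55, 70, 74, 79, 82, 87, 92, 102, 110, 122]

Fragment lengths:
  [0,1): 1 bp
  [1,6): 5 bp
  [6,15): 9 bp
  [15,21): 6 bp
  [21,27): 6 bp
  [27,32): 5 bp
  [32,43): 11 bp
  [43,49): 6 bp
  [49,55): 6 bp
  [55,70): 15 bp
  [70,74): 4 bp
  [74,79): 5 bp
  [79,82): 3 bp
  [82,87): 5 bp
  [87,92): 5 bp
  [92,102): 10 bp
  [102,110): 8 bp
  [110,122): 12 bp
  [122,129): 7 bp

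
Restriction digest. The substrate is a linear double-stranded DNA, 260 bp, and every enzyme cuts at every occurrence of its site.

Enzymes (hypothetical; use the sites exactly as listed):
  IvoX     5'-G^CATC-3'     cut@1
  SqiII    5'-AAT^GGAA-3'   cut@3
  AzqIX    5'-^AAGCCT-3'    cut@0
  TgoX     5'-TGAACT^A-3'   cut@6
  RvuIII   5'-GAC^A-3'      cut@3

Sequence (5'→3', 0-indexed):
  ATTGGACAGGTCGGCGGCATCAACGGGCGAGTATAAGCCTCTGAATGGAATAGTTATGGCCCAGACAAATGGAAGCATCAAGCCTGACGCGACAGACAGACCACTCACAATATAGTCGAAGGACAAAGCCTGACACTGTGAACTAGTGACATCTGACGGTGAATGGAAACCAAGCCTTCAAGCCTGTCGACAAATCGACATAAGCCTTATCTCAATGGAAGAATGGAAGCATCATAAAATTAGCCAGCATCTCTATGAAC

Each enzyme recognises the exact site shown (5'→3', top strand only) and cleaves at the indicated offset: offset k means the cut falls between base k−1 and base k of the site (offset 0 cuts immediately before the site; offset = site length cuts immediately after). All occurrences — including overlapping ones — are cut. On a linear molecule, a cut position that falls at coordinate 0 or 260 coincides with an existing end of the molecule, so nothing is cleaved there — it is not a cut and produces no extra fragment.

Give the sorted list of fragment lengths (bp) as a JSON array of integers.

Site scan:
  IvoX GCATC/1: at [16, 74, 228, 246] ⇒ [17, 75, 229, 247]
  SqiII AATGGAA/3: at [43, 67, 161, 213, 221] ⇒ [46, 70, 164, 216, 224]
  AzqIX AAGCCT/0: at [34, 79, 125, 171, 179, 201] ⇒ [34, 79, 125, 171, 179, 201]
  TgoX TGAACTA/6: at [138] ⇒ [144]
  RvuIII GACA/3: at [4, 63, 90, 94, 121, 131, 147, 188, 196] ⇒ [7, 66, 93, 97, 124, 134, 150, 191, 199]

All cut coordinates (distinct, sorted): [7, 17, 34, 46, 66, 70, 75, 79, 93, 97, 124, 125, 134, 144, 150, 164, 171, 179, 191, 199, 201, 216, 224, 229, 247]

Fragments:
  [0,7): 7 bp
  [7,17): 10 bp
  [17,34): 17 bp
  [34,46): 12 bp
  [46,66): 20 bp
  [66,70): 4 bp
  [70,75): 5 bp
  [75,79): 4 bp
  [79,93): 14 bp
  [93,97): 4 bp
  [97,124): 27 bp
  [124,125): 1 bp
  [125,134): 9 bp
  [134,144): 10 bp
  [144,150): 6 bp
  [150,164): 14 bp
  [164,171): 7 bp
  [171,179): 8 bp
  [179,191): 12 bp
  [191,199): 8 bp
  [199,201): 2 bp
  [201,216): 15 bp
  [216,224): 8 bp
  [224,229): 5 bp
  [229,247): 18 bp
  [247,260): 13 bp

[1,2,4,4,4,5,5,6,7,7,8,8,8,9,10,10,12,12,13,14,14,15,17,18,20,27]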